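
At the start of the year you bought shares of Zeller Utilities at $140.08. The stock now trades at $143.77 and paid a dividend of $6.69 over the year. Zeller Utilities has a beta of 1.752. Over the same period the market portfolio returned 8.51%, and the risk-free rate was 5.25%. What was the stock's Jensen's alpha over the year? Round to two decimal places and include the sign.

Realised HPR = (P1 + D1 − P0) / P0 = (143.77 + 6.69 − 140.08) / 140.08 = 10.38 / 140.08 = 7.4101%
MRP = 8.51% − 5.25% = 3.26%
CAPM required = R_f + β·MRP = 5.25% + 1.752 × 3.26% = 10.96152%
α = realised − required = 7.4101% − 10.96152% = -3.55%

-3.55%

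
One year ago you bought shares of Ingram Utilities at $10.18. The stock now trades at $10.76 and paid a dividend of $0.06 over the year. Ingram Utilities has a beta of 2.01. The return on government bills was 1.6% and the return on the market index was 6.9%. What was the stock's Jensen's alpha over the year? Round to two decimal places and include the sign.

-5.97%

Realised HPR = (P1 + D1 − P0) / P0 = (10.76 + 0.06 − 10.18) / 10.18 = 0.64 / 10.18 = 6.2868%
MRP = 6.9% − 1.6% = 5.30%
CAPM required = R_f + β·MRP = 1.6% + 2.01 × 5.3% = 12.2530%
α = realised − required = 6.2868% − 12.2530% = -5.97%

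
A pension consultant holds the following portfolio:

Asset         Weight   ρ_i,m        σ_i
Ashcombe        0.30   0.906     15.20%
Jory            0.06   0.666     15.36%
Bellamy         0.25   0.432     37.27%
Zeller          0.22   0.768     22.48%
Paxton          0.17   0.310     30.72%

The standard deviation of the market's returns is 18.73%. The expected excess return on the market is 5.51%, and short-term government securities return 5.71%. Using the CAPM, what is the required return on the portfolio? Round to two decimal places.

9.88%

β_Ashcombe = 0.906 × 15.20% / 18.73% = 0.7352
β_Jory = 0.666 × 15.36% / 18.73% = 0.5462
β_Bellamy = 0.432 × 37.27% / 18.73% = 0.8596
β_Zeller = 0.768 × 22.48% / 18.73% = 0.9218
β_Paxton = 0.310 × 30.72% / 18.73% = 0.5084
β_P = Σ w_i β_i = 0.30×0.7352 + 0.06×0.5462 + 0.25×0.8596 + 0.22×0.9218 + 0.17×0.5084 = 0.7575
E(R_P) = R_f + β_P × MRP = 5.71% + 0.7575 × 5.51% = 9.88%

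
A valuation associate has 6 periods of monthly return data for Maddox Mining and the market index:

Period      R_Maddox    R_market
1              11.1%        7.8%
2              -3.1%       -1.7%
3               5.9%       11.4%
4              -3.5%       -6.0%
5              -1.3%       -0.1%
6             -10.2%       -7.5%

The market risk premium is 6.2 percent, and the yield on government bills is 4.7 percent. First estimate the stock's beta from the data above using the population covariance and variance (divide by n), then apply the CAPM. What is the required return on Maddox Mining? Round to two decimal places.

Mean R_i = (11.1 − 3.1 + 5.9 − 3.5 − 1.3 − 10.2) / 6 = -0.1833%
Mean R_m = (7.8 − 1.7 + 11.4 − 6.0 − 0.1 − 7.5) / 6 = 0.6500%
Σ(R_i − R̄_i)(R_m − R̄_m) = 257.4550  ⇒  Cov = 257.4550 / 6 = 42.9092
Σ(R_m − R̄_m)² = 283.4150  ⇒  Var(R_m) = 283.4150 / 6 = 47.2358
β = Cov / Var(R_m) = 42.9092 / 47.2358 = 0.9084
E(R) = R_f + β × MRP = 4.7% + 0.9084 × 6.2% = 10.33%

10.33%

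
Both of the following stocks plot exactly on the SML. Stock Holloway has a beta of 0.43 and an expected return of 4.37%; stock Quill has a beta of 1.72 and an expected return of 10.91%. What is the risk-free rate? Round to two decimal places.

2.19%

Both satisfy E(R) = R_f + β·MRP, so the slope of the SML is
MRP = (10.91% − 4.37%) / (1.72 − 0.43) = 6.54% / 1.29 = 5.0698%
R_f = E(R_Holloway) − β_Holloway·MRP = 4.37% − 0.43 × 5.0698% = 2.1900%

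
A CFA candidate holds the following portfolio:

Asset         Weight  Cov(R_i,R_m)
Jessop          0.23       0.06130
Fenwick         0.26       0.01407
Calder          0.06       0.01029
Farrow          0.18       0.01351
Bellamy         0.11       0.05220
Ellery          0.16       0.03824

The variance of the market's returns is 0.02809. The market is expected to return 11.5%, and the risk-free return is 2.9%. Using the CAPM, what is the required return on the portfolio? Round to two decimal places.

β_Jessop = 0.06130 / 0.02809 = 2.1823
β_Fenwick = 0.01407 / 0.02809 = 0.5009
β_Calder = 0.01029 / 0.02809 = 0.3663
β_Farrow = 0.01351 / 0.02809 = 0.4810
β_Bellamy = 0.05220 / 0.02809 = 1.8583
β_Ellery = 0.03824 / 0.02809 = 1.3613
β_P = Σ w_i β_i = 0.23×2.1823 + 0.26×0.5009 + 0.06×0.3663 + 0.18×0.4810 + 0.11×1.8583 + 0.16×1.3613 = 1.1629
MRP = 11.5% − 2.9% = 8.60%
E(R_P) = R_f + β_P × MRP = 2.9% + 1.1629 × 8.6% = 12.90%

12.90%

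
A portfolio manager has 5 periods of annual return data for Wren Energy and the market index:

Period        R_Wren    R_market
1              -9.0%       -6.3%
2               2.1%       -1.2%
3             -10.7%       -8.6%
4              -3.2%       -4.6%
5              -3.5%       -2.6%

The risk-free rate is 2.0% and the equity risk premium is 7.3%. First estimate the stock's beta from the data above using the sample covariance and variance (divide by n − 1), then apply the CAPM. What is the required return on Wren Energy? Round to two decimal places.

Mean R_i = (-9.0 + 2.1 − 10.7 − 3.2 − 3.5) / 5 = -4.8600%
Mean R_m = (-6.3 − 1.2 − 8.6 − 4.6 − 2.6) / 5 = -4.6600%
Σ(R_i − R̄_i)(R_m − R̄_m) = 56.7820  ⇒  Cov = 56.7820 / 4 = 14.1955
Σ(R_m − R̄_m)² = 34.4320  ⇒  Var(R_m) = 34.4320 / 4 = 8.6080
β = Cov / Var(R_m) = 14.1955 / 8.6080 = 1.6491
E(R) = R_f + β × MRP = 2.0% + 1.6491 × 7.3% = 14.04%

14.04%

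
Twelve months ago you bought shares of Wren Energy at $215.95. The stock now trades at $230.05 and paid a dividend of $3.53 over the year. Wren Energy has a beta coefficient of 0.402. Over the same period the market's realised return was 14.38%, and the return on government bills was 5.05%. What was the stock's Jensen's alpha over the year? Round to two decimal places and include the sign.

-0.64%

Realised HPR = (P1 + D1 − P0) / P0 = (230.05 + 3.53 − 215.95) / 215.95 = 17.63 / 215.95 = 8.1639%
MRP = 14.38% − 5.05% = 9.33%
CAPM required = R_f + β·MRP = 5.05% + 0.402 × 9.33% = 8.80066%
α = realised − required = 8.1639% − 8.80066% = -0.64%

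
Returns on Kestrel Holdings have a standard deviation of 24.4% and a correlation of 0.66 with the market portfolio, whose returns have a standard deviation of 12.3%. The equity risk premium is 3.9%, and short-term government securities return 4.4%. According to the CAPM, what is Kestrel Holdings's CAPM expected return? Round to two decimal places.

9.51%

β = ρ × σ_i / σ_m = 0.66 × 24.4% / 12.3% = 1.3093
E(R) = 4.4% + 1.3093 × 3.9% = 9.51%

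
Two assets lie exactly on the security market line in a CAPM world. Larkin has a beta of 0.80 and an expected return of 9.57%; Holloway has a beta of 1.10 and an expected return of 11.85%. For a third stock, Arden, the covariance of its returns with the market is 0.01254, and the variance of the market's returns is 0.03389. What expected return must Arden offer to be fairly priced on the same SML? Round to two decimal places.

MRP = (11.85% − 9.57%) / (1.10 − 0.80) = 7.6000%
R_f = 9.57% − 0.80 × 7.6000% = 3.4900%
β_Arden = Cov / Var(R_m) = 0.01254 / 0.03389 = 0.3700
E(R_Arden) = R_f + β × MRP = 3.4900% + 0.3700 × 7.6000% = 6.30%

6.30%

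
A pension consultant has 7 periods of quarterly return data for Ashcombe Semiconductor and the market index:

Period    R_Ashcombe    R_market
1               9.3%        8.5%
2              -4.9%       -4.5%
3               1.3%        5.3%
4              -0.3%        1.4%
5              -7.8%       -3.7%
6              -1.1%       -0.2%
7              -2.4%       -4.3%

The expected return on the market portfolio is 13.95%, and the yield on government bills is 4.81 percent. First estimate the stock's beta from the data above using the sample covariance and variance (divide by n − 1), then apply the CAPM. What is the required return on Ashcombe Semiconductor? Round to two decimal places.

Mean R_i = (9.3 − 4.9 + 1.3 − 0.3 − 7.8 − 1.1 − 2.4) / 7 = -0.8429%
Mean R_m = (8.5 − 4.5 + 5.3 + 1.4 − 3.7 − 0.2 − 4.3) / 7 = 0.3571%
Σ(R_i − R̄_i)(R_m − R̄_m) = 149.0771  ⇒  Cov = 149.0771 / 6 = 24.8462
Σ(R_m − R̄_m)² = 153.8771  ⇒  Var(R_m) = 153.8771 / 6 = 25.6462
β = Cov / Var(R_m) = 24.8462 / 25.6462 = 0.9688
MRP = 13.95% − 4.81% = 9.14%
E(R) = R_f + β × MRP = 4.81% + 0.9688 × 9.14% = 13.66%

13.66%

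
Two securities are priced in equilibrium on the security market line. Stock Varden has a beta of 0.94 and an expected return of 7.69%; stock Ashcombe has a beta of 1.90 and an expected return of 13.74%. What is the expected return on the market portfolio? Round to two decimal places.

Both satisfy E(R) = R_f + β·MRP, so the slope of the SML is
MRP = (13.74% − 7.69%) / (1.90 − 0.94) = 6.05% / 0.96 = 6.3021%
R_f = E(R_Varden) − β_Varden·MRP = 7.69% − 0.94 × 6.3021% = 1.7660%
E(R_m) = R_f + MRP = 1.7660% + 6.3021% = 8.07%

8.07%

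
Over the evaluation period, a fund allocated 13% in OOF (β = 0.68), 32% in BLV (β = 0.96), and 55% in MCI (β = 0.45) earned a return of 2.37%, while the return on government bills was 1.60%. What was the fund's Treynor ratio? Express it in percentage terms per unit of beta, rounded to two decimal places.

1.20%

β_P = 0.13×0.68 + 0.32×0.96 + 0.55×0.45 = 0.6431
Treynor = (R_P − R_f) / β_P = (2.37% − 1.60%) / 0.6431 = 0.77% / 0.6431 = 1.20%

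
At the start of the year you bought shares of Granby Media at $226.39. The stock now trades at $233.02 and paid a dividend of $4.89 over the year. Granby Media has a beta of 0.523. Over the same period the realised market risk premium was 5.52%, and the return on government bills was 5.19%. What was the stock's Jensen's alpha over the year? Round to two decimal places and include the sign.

-2.99%

Realised HPR = (P1 + D1 − P0) / P0 = (233.02 + 4.89 − 226.39) / 226.39 = 11.52 / 226.39 = 5.0886%
CAPM required = R_f + β·MRP = 5.19% + 0.523 × 5.52% = 8.07696%
α = realised − required = 5.0886% − 8.07696% = -2.99%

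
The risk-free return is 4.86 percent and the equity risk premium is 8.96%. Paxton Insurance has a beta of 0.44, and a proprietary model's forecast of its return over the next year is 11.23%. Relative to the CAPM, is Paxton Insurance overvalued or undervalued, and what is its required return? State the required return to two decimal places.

Required return = R_f + β·MRP = 4.86% + 0.44 × 8.96% = 8.80%
Forecast 11.23% > required 8.80% → the stock plots above the SML → undervalued.

Undervalued; required return 8.80%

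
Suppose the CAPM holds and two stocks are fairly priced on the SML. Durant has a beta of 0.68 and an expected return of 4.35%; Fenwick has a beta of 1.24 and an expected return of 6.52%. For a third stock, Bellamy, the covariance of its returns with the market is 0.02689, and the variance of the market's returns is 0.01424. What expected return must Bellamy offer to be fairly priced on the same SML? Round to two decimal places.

MRP = (6.52% − 4.35%) / (1.24 − 0.68) = 3.8750%
R_f = 4.35% − 0.68 × 3.8750% = 1.7150%
β_Bellamy = Cov / Var(R_m) = 0.02689 / 0.01424 = 1.8883
E(R_Bellamy) = R_f + β × MRP = 1.7150% + 1.8883 × 3.8750% = 9.03%

9.03%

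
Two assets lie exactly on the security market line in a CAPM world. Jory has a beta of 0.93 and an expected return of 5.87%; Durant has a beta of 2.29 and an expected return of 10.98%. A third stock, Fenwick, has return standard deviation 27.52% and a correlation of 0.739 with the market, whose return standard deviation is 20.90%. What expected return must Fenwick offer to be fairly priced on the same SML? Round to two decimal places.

MRP = (10.98% − 5.87%) / (2.29 − 0.93) = 3.7574%
R_f = 5.87% − 0.93 × 3.7574% = 2.3756%
β_Fenwick = ρ·σ_i/σ_m = 0.739 × 27.52 / 20.90 = 0.9731
E(R_Fenwick) = R_f + β × MRP = 2.3756% + 0.9731 × 3.7574% = 6.03%

6.03%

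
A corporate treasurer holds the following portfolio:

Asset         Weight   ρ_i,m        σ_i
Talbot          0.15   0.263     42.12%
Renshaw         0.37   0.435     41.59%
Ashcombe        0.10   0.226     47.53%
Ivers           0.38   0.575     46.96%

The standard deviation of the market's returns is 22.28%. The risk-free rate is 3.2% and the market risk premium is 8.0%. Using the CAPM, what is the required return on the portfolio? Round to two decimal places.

10.27%

β_Talbot = 0.263 × 42.12% / 22.28% = 0.4972
β_Renshaw = 0.435 × 41.59% / 22.28% = 0.8120
β_Ashcombe = 0.226 × 47.53% / 22.28% = 0.4821
β_Ivers = 0.575 × 46.96% / 22.28% = 1.2119
β_P = Σ w_i β_i = 0.15×0.4972 + 0.37×0.8120 + 0.10×0.4821 + 0.38×1.2119 = 0.8838
E(R_P) = R_f + β_P × MRP = 3.2% + 0.8838 × 8.0% = 10.27%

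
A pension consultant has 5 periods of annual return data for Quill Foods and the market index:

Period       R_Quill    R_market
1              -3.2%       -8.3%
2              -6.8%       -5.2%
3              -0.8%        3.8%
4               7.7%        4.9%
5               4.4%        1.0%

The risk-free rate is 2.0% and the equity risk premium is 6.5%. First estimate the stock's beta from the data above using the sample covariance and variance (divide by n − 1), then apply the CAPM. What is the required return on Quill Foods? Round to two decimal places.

7.00%

Mean R_i = (-3.2 − 6.8 − 0.8 + 7.7 + 4.4) / 5 = 0.2600%
Mean R_m = (-8.3 − 5.2 + 3.8 + 4.9 + 1.0) / 5 = -0.7600%
Σ(R_i − R̄_i)(R_m − R̄_m) = 101.9980  ⇒  Cov = 101.9980 / 4 = 25.4995
Σ(R_m − R̄_m)² = 132.4920  ⇒  Var(R_m) = 132.4920 / 4 = 33.1230
β = Cov / Var(R_m) = 25.4995 / 33.1230 = 0.7698
E(R) = R_f + β × MRP = 2.0% + 0.7698 × 6.5% = 7.00%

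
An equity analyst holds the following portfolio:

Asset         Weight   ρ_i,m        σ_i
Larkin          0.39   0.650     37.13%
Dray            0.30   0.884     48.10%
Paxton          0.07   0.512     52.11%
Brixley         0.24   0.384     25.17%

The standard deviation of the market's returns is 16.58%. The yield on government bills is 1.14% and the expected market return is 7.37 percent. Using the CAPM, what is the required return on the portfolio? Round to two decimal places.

11.04%

β_Larkin = 0.650 × 37.13% / 16.58% = 1.4556
β_Dray = 0.884 × 48.10% / 16.58% = 2.5646
β_Paxton = 0.512 × 52.11% / 16.58% = 1.6092
β_Brixley = 0.384 × 25.17% / 16.58% = 0.5829
β_P = Σ w_i β_i = 0.39×1.4556 + 0.30×2.5646 + 0.07×1.6092 + 0.24×0.5829 = 1.5896
MRP = 7.37% − 1.14% = 6.23%
E(R_P) = R_f + β_P × MRP = 1.14% + 1.5896 × 6.23% = 11.04%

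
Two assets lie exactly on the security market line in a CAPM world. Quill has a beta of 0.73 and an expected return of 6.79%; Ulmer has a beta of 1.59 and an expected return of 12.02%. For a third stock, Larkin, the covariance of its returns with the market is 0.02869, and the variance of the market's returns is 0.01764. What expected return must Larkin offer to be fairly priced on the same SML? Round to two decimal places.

12.24%

MRP = (12.02% − 6.79%) / (1.59 − 0.73) = 6.0814%
R_f = 6.79% − 0.73 × 6.0814% = 2.3506%
β_Larkin = Cov / Var(R_m) = 0.02869 / 0.01764 = 1.6264
E(R_Larkin) = R_f + β × MRP = 2.3506% + 1.6264 × 6.0814% = 12.24%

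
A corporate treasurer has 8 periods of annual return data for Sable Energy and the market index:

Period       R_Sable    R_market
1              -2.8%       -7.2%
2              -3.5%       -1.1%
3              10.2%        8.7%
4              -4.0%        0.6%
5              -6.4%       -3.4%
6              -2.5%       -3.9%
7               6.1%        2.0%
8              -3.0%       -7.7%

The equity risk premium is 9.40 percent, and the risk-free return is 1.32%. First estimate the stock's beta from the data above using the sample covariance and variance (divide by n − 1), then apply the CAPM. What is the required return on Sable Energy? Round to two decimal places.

Mean R_i = (-2.8 − 3.5 + 10.2 − 4.0 − 6.4 − 2.5 + 6.1 − 3.0) / 8 = -0.7375%
Mean R_m = (-7.2 − 1.1 + 8.7 + 0.6 − 3.4 − 3.9 + 2.0 − 7.7) / 8 = -1.5000%
Σ(R_i − R̄_i)(R_m − R̄_m) = 168.3100  ⇒  Cov = 168.3100 / 7 = 24.0443
Σ(R_m − R̄_m)² = 201.1600  ⇒  Var(R_m) = 201.1600 / 7 = 28.7371
β = Cov / Var(R_m) = 24.0443 / 28.7371 = 0.8367
E(R) = R_f + β × MRP = 1.32% + 0.8367 × 9.40% = 9.18%

9.18%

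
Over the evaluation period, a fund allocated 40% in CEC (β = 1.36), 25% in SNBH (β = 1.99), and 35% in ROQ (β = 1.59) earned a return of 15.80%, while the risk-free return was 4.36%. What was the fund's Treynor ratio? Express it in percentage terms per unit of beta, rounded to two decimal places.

β_P = 0.40×1.36 + 0.25×1.99 + 0.35×1.59 = 1.5980
Treynor = (R_P − R_f) / β_P = (15.80% − 4.36%) / 1.5980 = 11.44% / 1.5980 = 7.16%

7.16%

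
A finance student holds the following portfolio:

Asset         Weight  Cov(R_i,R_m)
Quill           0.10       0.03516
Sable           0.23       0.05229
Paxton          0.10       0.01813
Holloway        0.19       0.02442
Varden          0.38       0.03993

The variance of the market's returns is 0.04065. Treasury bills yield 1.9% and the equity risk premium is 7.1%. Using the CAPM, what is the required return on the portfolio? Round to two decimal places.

8.39%

β_Quill = 0.03516 / 0.04065 = 0.8649
β_Sable = 0.05229 / 0.04065 = 1.2863
β_Paxton = 0.01813 / 0.04065 = 0.4460
β_Holloway = 0.02442 / 0.04065 = 0.6007
β_Varden = 0.03993 / 0.04065 = 0.9823
β_P = Σ w_i β_i = 0.10×0.8649 + 0.23×1.2863 + 0.10×0.4460 + 0.19×0.6007 + 0.38×0.9823 = 0.9143
E(R_P) = R_f + β_P × MRP = 1.9% + 0.9143 × 7.1% = 8.39%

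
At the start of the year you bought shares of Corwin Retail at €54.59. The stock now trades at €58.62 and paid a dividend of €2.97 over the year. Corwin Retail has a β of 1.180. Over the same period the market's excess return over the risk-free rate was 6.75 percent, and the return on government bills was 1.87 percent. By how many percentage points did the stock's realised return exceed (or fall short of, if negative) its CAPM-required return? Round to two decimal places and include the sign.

Realised HPR = (P1 + D1 − P0) / P0 = (58.62 + 2.97 − 54.59) / 54.59 = 7.00 / 54.59 = 12.8229%
CAPM required = R_f + β·MRP = 1.87% + 1.180 × 6.75% = 9.83500%
α = realised − required = 12.8229% − 9.83500% = +2.99%

+2.99%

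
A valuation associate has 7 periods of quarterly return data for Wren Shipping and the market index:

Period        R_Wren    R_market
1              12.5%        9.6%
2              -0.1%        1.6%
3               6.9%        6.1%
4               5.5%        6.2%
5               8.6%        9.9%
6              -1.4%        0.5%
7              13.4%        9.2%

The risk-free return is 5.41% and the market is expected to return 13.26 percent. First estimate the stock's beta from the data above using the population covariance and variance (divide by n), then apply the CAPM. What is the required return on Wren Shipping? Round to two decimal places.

16.50%

Mean R_i = (12.5 − 0.1 + 6.9 + 5.5 + 8.6 − 1.4 + 13.4) / 7 = 6.4857%
Mean R_m = (9.6 + 1.6 + 6.1 + 6.2 + 9.9 + 0.5 + 9.2) / 7 = 6.1571%
Σ(R_i − R̄_i)(R_m − R̄_m) = 124.2157  ⇒  Cov = 124.2157 / 7 = 17.7451
Σ(R_m − R̄_m)² = 87.8971  ⇒  Var(R_m) = 87.8971 / 7 = 12.5567
β = Cov / Var(R_m) = 17.7451 / 12.5567 = 1.4132
MRP = 13.26% − 5.41% = 7.85%
E(R) = R_f + β × MRP = 5.41% + 1.4132 × 7.85% = 16.50%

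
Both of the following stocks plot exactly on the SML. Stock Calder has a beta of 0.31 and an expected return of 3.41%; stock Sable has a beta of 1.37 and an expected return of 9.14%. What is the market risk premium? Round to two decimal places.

5.41%

Both satisfy E(R) = R_f + β·MRP, so the slope of the SML is
MRP = (9.14% − 3.41%) / (1.37 − 0.31) = 5.73% / 1.06 = 5.4057%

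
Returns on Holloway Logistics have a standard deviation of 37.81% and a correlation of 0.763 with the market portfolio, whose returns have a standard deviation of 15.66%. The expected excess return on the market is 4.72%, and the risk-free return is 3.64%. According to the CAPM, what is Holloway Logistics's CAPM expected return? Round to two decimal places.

β = ρ × σ_i / σ_m = 0.763 × 37.81% / 15.66% = 1.8422
E(R) = 3.64% + 1.8422 × 4.72% = 12.34%

12.34%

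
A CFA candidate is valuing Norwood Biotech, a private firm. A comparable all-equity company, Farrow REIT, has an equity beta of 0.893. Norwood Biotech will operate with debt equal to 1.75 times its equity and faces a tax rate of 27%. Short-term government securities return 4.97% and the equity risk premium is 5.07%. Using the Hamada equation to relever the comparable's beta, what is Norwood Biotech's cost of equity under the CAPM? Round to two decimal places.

15.28%

β_L = β_U × [1 + (1 − t)(D/E)] = 0.893 × [1 + (1 − 0.27) × 1.75]
    = 0.893 × [1 + 0.73 × 1.75] = 0.893 × 2.2775 = 2.0338
E(R) = R_f + β_L × MRP = 4.97% + 2.0338 × 5.07% = 15.28%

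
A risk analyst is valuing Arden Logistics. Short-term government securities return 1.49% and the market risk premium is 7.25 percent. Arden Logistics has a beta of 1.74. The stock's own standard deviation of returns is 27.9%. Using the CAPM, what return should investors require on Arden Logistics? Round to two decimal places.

14.11%

E(R) = R_f + β × MRP = 1.49% + 1.74 × 7.25% = 14.11%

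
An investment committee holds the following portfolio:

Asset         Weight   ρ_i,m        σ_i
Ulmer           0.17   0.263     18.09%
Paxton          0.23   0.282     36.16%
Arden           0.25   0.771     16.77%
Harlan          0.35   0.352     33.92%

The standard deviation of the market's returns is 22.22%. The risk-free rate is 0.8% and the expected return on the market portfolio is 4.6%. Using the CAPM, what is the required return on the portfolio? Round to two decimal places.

2.61%

β_Ulmer = 0.263 × 18.09% / 22.22% = 0.2141
β_Paxton = 0.282 × 36.16% / 22.22% = 0.4589
β_Arden = 0.771 × 16.77% / 22.22% = 0.5819
β_Harlan = 0.352 × 33.92% / 22.22% = 0.5373
β_P = Σ w_i β_i = 0.17×0.2141 + 0.23×0.4589 + 0.25×0.5819 + 0.35×0.5373 = 0.4755
MRP = 4.6% − 0.8% = 3.80%
E(R_P) = R_f + β_P × MRP = 0.8% + 0.4755 × 3.8% = 2.61%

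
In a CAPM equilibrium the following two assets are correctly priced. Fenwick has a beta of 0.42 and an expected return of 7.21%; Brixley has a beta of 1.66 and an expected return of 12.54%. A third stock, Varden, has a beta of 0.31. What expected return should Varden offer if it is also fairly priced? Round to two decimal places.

6.74%

MRP (SML slope) = (12.54% − 7.21%) / (1.66 − 0.42) = 5.33% / 1.24 = 4.2984%
R_f (intercept) = 7.21% − 0.42 × 4.2984% = 5.4047%
E(R_Varden) = R_f + β × MRP = 5.4047% + 0.31 × 4.2984% = 6.74%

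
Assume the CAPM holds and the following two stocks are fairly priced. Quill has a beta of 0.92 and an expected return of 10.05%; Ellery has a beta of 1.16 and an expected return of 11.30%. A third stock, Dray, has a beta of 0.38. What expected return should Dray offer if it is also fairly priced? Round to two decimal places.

7.24%

MRP (SML slope) = (11.30% − 10.05%) / (1.16 − 0.92) = 1.25% / 0.24 = 5.2083%
R_f (intercept) = 10.05% − 0.92 × 5.2083% = 5.2584%
E(R_Dray) = R_f + β × MRP = 5.2584% + 0.38 × 5.2083% = 7.24%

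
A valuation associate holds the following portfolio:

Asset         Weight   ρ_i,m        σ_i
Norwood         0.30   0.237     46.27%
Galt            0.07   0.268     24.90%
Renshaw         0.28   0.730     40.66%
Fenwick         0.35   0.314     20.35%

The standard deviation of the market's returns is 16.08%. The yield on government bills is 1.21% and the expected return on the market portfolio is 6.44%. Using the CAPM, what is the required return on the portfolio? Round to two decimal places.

β_Norwood = 0.237 × 46.27% / 16.08% = 0.6820
β_Galt = 0.268 × 24.90% / 16.08% = 0.4150
β_Renshaw = 0.730 × 40.66% / 16.08% = 1.8459
β_Fenwick = 0.314 × 20.35% / 16.08% = 0.3974
β_P = Σ w_i β_i = 0.30×0.6820 + 0.07×0.4150 + 0.28×1.8459 + 0.35×0.3974 = 0.8896
MRP = 6.44% − 1.21% = 5.23%
E(R_P) = R_f + β_P × MRP = 1.21% + 0.8896 × 5.23% = 5.86%

5.86%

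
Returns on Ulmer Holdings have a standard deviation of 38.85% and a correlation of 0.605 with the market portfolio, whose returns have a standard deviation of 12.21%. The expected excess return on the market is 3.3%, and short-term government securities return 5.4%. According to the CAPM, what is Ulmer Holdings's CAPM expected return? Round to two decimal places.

β = ρ × σ_i / σ_m = 0.605 × 38.85% / 12.21% = 1.9250
E(R) = 5.4% + 1.9250 × 3.3% = 11.75%

11.75%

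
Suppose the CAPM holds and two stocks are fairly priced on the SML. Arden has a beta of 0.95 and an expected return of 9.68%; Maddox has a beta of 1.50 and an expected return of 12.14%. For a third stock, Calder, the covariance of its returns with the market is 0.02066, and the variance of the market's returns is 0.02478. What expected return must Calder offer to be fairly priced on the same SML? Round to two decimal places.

MRP = (12.14% − 9.68%) / (1.50 − 0.95) = 4.4727%
R_f = 9.68% − 0.95 × 4.4727% = 5.4309%
β_Calder = Cov / Var(R_m) = 0.02066 / 0.02478 = 0.8337
E(R_Calder) = R_f + β × MRP = 5.4309% + 0.8337 × 4.4727% = 9.16%

9.16%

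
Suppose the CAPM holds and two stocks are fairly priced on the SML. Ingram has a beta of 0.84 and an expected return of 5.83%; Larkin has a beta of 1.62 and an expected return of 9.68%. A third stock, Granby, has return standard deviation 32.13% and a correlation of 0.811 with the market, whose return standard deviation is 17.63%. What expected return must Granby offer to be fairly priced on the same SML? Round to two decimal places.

8.98%

MRP = (9.68% − 5.83%) / (1.62 − 0.84) = 4.9359%
R_f = 5.83% − 0.84 × 4.9359% = 1.6838%
β_Granby = ρ·σ_i/σ_m = 0.811 × 32.13 / 17.63 = 1.4780
E(R_Granby) = R_f + β × MRP = 1.6838% + 1.4780 × 4.9359% = 8.98%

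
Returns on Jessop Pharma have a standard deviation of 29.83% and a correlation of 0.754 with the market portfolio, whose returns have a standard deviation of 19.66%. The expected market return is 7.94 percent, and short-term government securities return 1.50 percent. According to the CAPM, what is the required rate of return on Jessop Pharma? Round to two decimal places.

8.87%

β = ρ × σ_i / σ_m = 0.754 × 29.83% / 19.66% = 1.1440
MRP = 7.94% − 1.50% = 6.44%
E(R) = 1.50% + 1.1440 × 6.44% = 8.87%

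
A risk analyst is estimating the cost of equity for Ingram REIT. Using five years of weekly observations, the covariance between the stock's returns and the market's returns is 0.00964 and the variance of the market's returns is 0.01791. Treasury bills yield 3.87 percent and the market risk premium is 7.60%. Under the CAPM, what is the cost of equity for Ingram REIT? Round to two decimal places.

7.96%

β = Cov(R_i, R_m) / Var(R_m) = 0.00964 / 0.01791 = 0.5382
E(R) = R_f + β × MRP = 3.87% + 0.5382 × 7.60% = 7.96%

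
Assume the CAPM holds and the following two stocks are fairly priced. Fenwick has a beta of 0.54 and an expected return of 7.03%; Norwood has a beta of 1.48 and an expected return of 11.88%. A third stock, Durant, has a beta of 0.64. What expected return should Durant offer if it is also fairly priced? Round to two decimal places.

MRP (SML slope) = (11.88% − 7.03%) / (1.48 − 0.54) = 4.85% / 0.94 = 5.1596%
R_f (intercept) = 7.03% − 0.54 × 5.1596% = 4.2438%
E(R_Durant) = R_f + β × MRP = 4.2438% + 0.64 × 5.1596% = 7.55%

7.55%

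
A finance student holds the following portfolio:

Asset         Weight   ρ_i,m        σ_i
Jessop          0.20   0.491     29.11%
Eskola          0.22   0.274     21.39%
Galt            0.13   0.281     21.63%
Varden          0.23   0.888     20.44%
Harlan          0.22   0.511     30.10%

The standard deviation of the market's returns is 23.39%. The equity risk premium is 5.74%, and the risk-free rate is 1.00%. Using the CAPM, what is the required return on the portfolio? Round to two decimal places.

β_Jessop = 0.491 × 29.11% / 23.39% = 0.6111
β_Eskola = 0.274 × 21.39% / 23.39% = 0.2506
β_Galt = 0.281 × 21.63% / 23.39% = 0.2599
β_Varden = 0.888 × 20.44% / 23.39% = 0.7760
β_Harlan = 0.511 × 30.10% / 23.39% = 0.6576
β_P = Σ w_i β_i = 0.20×0.6111 + 0.22×0.2506 + 0.13×0.2599 + 0.23×0.7760 + 0.22×0.6576 = 0.5343
E(R_P) = R_f + β_P × MRP = 1.00% + 0.5343 × 5.74% = 4.07%

4.07%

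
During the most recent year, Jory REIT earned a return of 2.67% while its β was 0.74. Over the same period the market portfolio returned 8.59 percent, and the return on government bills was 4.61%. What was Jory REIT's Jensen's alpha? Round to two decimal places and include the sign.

Market excess return = 8.59% − 4.61% = 3.98%
CAPM benchmark = R_f + β(R_m − R_f) = 4.61% + 0.74 × 3.98% = 7.5552%
α = actual − benchmark = 2.67% − 7.5552% = -4.89%

-4.89%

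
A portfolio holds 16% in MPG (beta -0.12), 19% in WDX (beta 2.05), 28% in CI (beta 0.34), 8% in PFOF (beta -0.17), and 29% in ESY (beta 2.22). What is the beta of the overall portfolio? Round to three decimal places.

β_P = Σ w_i β_i = 0.16×-0.12 + 0.19×2.05 + 0.28×0.34 + 0.08×-0.17 + 0.29×2.22 = 1.0957

1.096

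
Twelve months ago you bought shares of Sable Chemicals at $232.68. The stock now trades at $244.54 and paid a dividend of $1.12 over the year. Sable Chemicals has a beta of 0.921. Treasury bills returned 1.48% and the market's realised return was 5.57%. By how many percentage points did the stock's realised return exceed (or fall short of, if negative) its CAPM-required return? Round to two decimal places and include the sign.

Realised HPR = (P1 + D1 − P0) / P0 = (244.54 + 1.12 − 232.68) / 232.68 = 12.98 / 232.68 = 5.5785%
MRP = 5.57% − 1.48% = 4.09%
CAPM required = R_f + β·MRP = 1.48% + 0.921 × 4.09% = 5.24689%
α = realised − required = 5.5785% − 5.24689% = +0.33%

+0.33%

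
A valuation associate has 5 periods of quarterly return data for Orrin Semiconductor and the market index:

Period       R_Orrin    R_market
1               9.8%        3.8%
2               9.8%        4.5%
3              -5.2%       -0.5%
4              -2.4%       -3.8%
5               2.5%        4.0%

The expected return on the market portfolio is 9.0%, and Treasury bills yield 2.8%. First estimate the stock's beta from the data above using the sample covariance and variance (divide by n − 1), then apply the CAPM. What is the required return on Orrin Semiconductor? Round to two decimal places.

Mean R_i = (9.8 + 9.8 − 5.2 − 2.4 + 2.5) / 5 = 2.9000%
Mean R_m = (3.8 + 4.5 − 0.5 − 3.8 + 4.0) / 5 = 1.6000%
Σ(R_i − R̄_i)(R_m − R̄_m) = 79.8600  ⇒  Cov = 79.8600 / 4 = 19.9650
Σ(R_m − R̄_m)² = 52.5800  ⇒  Var(R_m) = 52.5800 / 4 = 13.1450
β = Cov / Var(R_m) = 19.9650 / 13.1450 = 1.5188
MRP = 9.0% − 2.8% = 6.20%
E(R) = R_f + β × MRP = 2.8% + 1.5188 × 6.2% = 12.22%

12.22%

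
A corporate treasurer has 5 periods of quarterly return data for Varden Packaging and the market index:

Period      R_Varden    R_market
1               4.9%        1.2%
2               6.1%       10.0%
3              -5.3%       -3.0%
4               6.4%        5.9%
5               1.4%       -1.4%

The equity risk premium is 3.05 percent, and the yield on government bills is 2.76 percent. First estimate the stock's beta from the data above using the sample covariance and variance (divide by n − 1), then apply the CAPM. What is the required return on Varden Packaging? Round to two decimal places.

5.00%

Mean R_i = (4.9 + 6.1 − 5.3 + 6.4 + 1.4) / 5 = 2.7000%
Mean R_m = (1.2 + 10.0 − 3.0 + 5.9 − 1.4) / 5 = 2.5400%
Σ(R_i − R̄_i)(R_m − R̄_m) = 84.2900  ⇒  Cov = 84.2900 / 4 = 21.0725
Σ(R_m − R̄_m)² = 114.9520  ⇒  Var(R_m) = 114.9520 / 4 = 28.7380
β = Cov / Var(R_m) = 21.0725 / 28.7380 = 0.7333
E(R) = R_f + β × MRP = 2.76% + 0.7333 × 3.05% = 5.00%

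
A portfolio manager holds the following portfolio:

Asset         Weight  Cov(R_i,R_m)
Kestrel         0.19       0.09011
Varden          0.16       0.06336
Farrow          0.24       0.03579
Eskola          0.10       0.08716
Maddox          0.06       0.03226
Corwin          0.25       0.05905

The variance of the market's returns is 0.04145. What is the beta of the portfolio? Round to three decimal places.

1.478

β_Kestrel = 0.09011 / 0.04145 = 2.1739
β_Varden = 0.06336 / 0.04145 = 1.5286
β_Farrow = 0.03579 / 0.04145 = 0.8634
β_Eskola = 0.08716 / 0.04145 = 2.1028
β_Maddox = 0.03226 / 0.04145 = 0.7783
β_Corwin = 0.05905 / 0.04145 = 1.4246
β_P = Σ w_i β_i = 0.19×2.1739 + 0.16×1.5286 + 0.24×0.8634 + 0.10×2.1028 + 0.06×0.7783 + 0.25×1.4246 = 1.4780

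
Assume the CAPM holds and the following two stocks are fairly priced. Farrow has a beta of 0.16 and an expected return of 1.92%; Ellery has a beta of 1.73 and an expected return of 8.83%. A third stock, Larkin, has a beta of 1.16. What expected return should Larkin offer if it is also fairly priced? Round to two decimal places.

6.32%

MRP (SML slope) = (8.83% − 1.92%) / (1.73 − 0.16) = 6.91% / 1.57 = 4.4013%
R_f (intercept) = 1.92% − 0.16 × 4.4013% = 1.2158%
E(R_Larkin) = R_f + β × MRP = 1.2158% + 1.16 × 4.4013% = 6.32%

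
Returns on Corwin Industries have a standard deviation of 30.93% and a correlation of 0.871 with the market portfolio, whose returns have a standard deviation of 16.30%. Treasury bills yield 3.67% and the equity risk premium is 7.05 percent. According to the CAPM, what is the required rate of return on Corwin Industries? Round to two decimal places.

β = ρ × σ_i / σ_m = 0.871 × 30.93% / 16.30% = 1.6528
E(R) = 3.67% + 1.6528 × 7.05% = 15.32%

15.32%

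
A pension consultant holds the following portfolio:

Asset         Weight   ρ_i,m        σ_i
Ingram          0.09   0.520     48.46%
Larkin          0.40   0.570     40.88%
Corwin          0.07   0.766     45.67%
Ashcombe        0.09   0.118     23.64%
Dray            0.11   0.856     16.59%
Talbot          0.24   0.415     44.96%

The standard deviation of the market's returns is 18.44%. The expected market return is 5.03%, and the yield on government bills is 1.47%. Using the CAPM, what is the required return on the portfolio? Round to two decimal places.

5.39%

β_Ingram = 0.520 × 48.46% / 18.44% = 1.3666
β_Larkin = 0.570 × 40.88% / 18.44% = 1.2636
β_Corwin = 0.766 × 45.67% / 18.44% = 1.8971
β_Ashcombe = 0.118 × 23.64% / 18.44% = 0.1513
β_Dray = 0.856 × 16.59% / 18.44% = 0.7701
β_Talbot = 0.415 × 44.96% / 18.44% = 1.0118
β_P = Σ w_i β_i = 0.09×1.3666 + 0.40×1.2636 + 0.07×1.8971 + 0.09×0.1513 + 0.11×0.7701 + 0.24×1.0118 = 1.1024
MRP = 5.03% − 1.47% = 3.56%
E(R_P) = R_f + β_P × MRP = 1.47% + 1.1024 × 3.56% = 5.39%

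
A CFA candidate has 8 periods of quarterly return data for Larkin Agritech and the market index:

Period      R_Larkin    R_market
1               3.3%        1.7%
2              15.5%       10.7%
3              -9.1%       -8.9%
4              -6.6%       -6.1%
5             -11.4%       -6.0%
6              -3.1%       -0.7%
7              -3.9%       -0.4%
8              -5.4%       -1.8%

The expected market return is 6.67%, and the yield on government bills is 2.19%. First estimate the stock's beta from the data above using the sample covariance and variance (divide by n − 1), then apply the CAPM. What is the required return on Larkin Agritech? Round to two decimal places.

Mean R_i = (3.3 + 15.5 − 9.1 − 6.6 − 11.4 − 3.1 − 3.9 − 5.4) / 8 = -2.5875%
Mean R_m = (1.7 + 10.7 − 8.9 − 6.1 − 6.0 − 0.7 − 0.4 − 1.8) / 8 = -1.4375%
Σ(R_i − R̄_i)(R_m − R̄_m) = 344.8038  ⇒  Cov = 344.8038 / 7 = 49.2577
Σ(R_m − R̄_m)² = 257.1588  ⇒  Var(R_m) = 257.1588 / 7 = 36.7370
β = Cov / Var(R_m) = 49.2577 / 36.7370 = 1.3408
MRP = 6.67% − 2.19% = 4.48%
E(R) = R_f + β × MRP = 2.19% + 1.3408 × 4.48% = 8.20%

8.20%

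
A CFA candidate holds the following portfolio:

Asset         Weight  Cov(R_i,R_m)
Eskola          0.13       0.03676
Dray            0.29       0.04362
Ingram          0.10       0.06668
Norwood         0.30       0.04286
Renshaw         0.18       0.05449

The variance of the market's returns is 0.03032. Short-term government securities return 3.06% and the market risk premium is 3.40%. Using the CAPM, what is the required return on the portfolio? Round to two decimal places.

8.30%

β_Eskola = 0.03676 / 0.03032 = 1.2124
β_Dray = 0.04362 / 0.03032 = 1.4387
β_Ingram = 0.06668 / 0.03032 = 2.1992
β_Norwood = 0.04286 / 0.03032 = 1.4136
β_Renshaw = 0.05449 / 0.03032 = 1.7972
β_P = Σ w_i β_i = 0.13×1.2124 + 0.29×1.4387 + 0.10×2.1992 + 0.30×1.4136 + 0.18×1.7972 = 1.5423
E(R_P) = R_f + β_P × MRP = 3.06% + 1.5423 × 3.40% = 8.30%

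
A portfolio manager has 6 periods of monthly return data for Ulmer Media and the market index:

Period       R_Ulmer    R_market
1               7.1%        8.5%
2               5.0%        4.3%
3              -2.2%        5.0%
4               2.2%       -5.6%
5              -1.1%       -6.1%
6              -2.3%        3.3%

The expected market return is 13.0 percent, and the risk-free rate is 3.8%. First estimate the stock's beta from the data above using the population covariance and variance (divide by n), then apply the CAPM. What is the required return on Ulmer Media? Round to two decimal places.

6.04%

Mean R_i = (7.1 + 5.0 − 2.2 + 2.2 − 1.1 − 2.3) / 6 = 1.4500%
Mean R_m = (8.5 + 4.3 + 5.0 − 5.6 − 6.1 + 3.3) / 6 = 1.5667%
Σ(R_i − R̄_i)(R_m − R̄_m) = 44.0200  ⇒  Cov = 44.0200 / 6 = 7.3367
Σ(R_m − R̄_m)² = 180.4733  ⇒  Var(R_m) = 180.4733 / 6 = 30.0789
β = Cov / Var(R_m) = 7.3367 / 30.0789 = 0.2439
MRP = 13.0% − 3.8% = 9.20%
E(R) = R_f + β × MRP = 3.8% + 0.2439 × 9.2% = 6.04%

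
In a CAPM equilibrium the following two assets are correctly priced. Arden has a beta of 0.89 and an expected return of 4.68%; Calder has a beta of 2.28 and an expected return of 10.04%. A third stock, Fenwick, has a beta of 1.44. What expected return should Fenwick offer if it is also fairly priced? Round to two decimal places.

6.80%

MRP (SML slope) = (10.04% − 4.68%) / (2.28 − 0.89) = 5.36% / 1.39 = 3.8561%
R_f (intercept) = 4.68% − 0.89 × 3.8561% = 1.2481%
E(R_Fenwick) = R_f + β × MRP = 1.2481% + 1.44 × 3.8561% = 6.80%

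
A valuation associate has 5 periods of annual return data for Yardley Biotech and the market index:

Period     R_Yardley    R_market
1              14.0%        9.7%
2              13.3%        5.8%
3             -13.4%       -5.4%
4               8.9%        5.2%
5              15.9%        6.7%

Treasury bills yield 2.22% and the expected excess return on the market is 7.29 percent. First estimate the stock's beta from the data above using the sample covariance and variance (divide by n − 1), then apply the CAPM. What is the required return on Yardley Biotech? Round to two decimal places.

Mean R_i = (14.0 + 13.3 − 13.4 + 8.9 + 15.9) / 5 = 7.7400%
Mean R_m = (9.7 + 5.8 − 5.4 + 5.2 + 6.7) / 5 = 4.4000%
Σ(R_i − R̄_i)(R_m − R̄_m) = 267.8300  ⇒  Cov = 267.8300 / 4 = 66.9575
Σ(R_m − R̄_m)² = 132.0200  ⇒  Var(R_m) = 132.0200 / 4 = 33.0050
β = Cov / Var(R_m) = 66.9575 / 33.0050 = 2.0287
E(R) = R_f + β × MRP = 2.22% + 2.0287 × 7.29% = 17.01%

17.01%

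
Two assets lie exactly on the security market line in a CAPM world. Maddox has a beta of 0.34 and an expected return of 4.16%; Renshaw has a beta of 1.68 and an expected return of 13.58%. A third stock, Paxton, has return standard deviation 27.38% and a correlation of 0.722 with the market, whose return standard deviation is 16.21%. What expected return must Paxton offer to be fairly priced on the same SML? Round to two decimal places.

MRP = (13.58% − 4.16%) / (1.68 − 0.34) = 7.0299%
R_f = 4.16% − 0.34 × 7.0299% = 1.7698%
β_Paxton = ρ·σ_i/σ_m = 0.722 × 27.38 / 16.21 = 1.2195
E(R_Paxton) = R_f + β × MRP = 1.7698% + 1.2195 × 7.0299% = 10.34%

10.34%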